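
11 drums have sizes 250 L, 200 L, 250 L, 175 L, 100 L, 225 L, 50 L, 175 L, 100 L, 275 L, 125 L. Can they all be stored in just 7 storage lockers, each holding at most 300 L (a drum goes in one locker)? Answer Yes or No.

Yes

A valid assignment using 7 storage lockers:
  locker 1: 275 = 275
  locker 2: 250 + 50 = 300
  locker 3: 250 = 250
  locker 4: 225 = 225
  locker 5: 200 + 100 = 300
  locker 6: 175 + 125 = 300
  locker 7: 175 + 100 = 275
Every load is within 300 L, so 7 storage lockers suffice.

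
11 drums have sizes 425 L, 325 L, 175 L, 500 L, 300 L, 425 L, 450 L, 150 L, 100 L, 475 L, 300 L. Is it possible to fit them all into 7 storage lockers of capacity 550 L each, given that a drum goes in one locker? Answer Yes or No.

Total = 3625 L; ⌈3625/550⌉ = 7.
8 drums each exceed half the capacity and cannot share a locker, forcing at least 8 storage lockers.
At least 8 storage lockers are required, but only 7 are allowed.

No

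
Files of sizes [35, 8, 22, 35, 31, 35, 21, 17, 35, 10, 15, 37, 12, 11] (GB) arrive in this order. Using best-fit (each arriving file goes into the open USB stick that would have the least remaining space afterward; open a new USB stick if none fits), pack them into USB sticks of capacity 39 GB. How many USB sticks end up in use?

  35 → USB stick 1 (new)  [load 35/39]
  8 → USB stick 2 (new)  [load 8/39]
  22 → USB stick 2  [load 30/39]
  35 → USB stick 3 (new)  [load 35/39]
  31 → USB stick 4 (new)  [load 31/39]
  35 → USB stick 5 (new)  [load 35/39]
  21 → USB stick 6 (new)  [load 21/39]
  17 → USB stick 6  [load 38/39]
  35 → USB stick 7 (new)  [load 35/39]
  10 → USB stick 8 (new)  [load 10/39]
  15 → USB stick 8  [load 25/39]
  37 → USB stick 9 (new)  [load 37/39]
  12 → USB stick 8  [load 37/39]
  11 → USB stick 10 (new)  [load 11/39]
10 USB sticks opened.

10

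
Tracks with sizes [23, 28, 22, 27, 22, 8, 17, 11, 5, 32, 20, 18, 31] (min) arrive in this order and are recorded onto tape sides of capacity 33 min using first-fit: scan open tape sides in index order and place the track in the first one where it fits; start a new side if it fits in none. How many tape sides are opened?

10

  23 → side 1 (new)  [load 23/33]
  28 → side 2 (new)  [load 28/33]
  22 → side 3 (new)  [load 22/33]
  27 → side 4 (new)  [load 27/33]
  22 → side 5 (new)  [load 22/33]
  8 → side 1  [load 31/33]
  17 → side 6 (new)  [load 17/33]
  11 → side 3  [load 33/33]
  5 → side 2  [load 33/33]
  32 → side 7 (new)  [load 32/33]
  20 → side 8 (new)  [load 20/33]
  18 → side 9 (new)  [load 18/33]
  31 → side 10 (new)  [load 31/33]
10 tape sides opened.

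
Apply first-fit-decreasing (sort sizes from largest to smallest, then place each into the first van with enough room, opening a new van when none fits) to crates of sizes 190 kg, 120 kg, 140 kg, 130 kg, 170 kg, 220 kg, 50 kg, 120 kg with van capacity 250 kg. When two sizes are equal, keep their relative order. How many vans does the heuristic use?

Sorted descending: 220, 190, 170, 140, 130, 120, 120, 50.
  220 → van 1 (new)  [load 220/250]
  190 → van 2 (new)  [load 190/250]
  170 → van 3 (new)  [load 170/250]
  140 → van 4 (new)  [load 140/250]
  130 → van 5 (new)  [load 130/250]
  120 → van 5  [load 250/250]
  120 → van 6 (new)  [load 120/250]
  50 → van 2  [load 240/250]
6 vans opened.

6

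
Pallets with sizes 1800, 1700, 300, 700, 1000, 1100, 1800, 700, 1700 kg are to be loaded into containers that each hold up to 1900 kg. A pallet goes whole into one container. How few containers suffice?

7

Total = 1800 + 1800 + 1700 + 1700 + 1100 + 1000 + 700 + 700 + 300 = 10800 kg.
Lower bound: ⌈10800/1900⌉ = 6 containers.
A packing using 7 containers:
  container 1: 1800 = 1800
  container 2: 1800 = 1800
  container 3: 1700 = 1700
  container 4: 1700 = 1700
  container 5: 1100 + 700 = 1800
  container 6: 1000 + 700 = 1700
  container 7: 300 = 300
No arrangement into 6 containers stays within capacity, so 7 is optimal.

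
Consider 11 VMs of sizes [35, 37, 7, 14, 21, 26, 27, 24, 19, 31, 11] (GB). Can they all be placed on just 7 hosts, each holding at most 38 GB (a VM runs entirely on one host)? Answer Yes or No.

Total = 252 GB; ⌈252/38⌉ = 7.
The bound of 7 does not rule out 7, but exhaustive search shows no assignment into 7 hosts of capacity 38 GB exists — the minimum is 8.

No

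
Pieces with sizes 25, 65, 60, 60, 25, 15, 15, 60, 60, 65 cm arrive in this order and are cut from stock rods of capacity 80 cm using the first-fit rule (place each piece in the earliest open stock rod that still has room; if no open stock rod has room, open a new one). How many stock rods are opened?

  25 → stock rod 1 (new)  [load 25/80]
  65 → stock rod 2 (new)  [load 65/80]
  60 → stock rod 3 (new)  [load 60/80]
  60 → stock rod 4 (new)  [load 60/80]
  25 → stock rod 1  [load 50/80]
  15 → stock rod 1  [load 65/80]
  15 → stock rod 1  [load 80/80]
  60 → stock rod 5 (new)  [load 60/80]
  60 → stock rod 6 (new)  [load 60/80]
  65 → stock rod 7 (new)  [load 65/80]
7 stock rods opened.

7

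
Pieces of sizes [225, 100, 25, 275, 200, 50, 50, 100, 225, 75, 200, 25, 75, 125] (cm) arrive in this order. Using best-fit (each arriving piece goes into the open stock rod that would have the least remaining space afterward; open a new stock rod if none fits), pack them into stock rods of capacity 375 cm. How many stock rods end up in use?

5

  225 → stock rod 1 (new)  [load 225/375]
  100 → stock rod 1  [load 325/375]
  25 → stock rod 1  [load 350/375]
  275 → stock rod 2 (new)  [load 275/375]
  200 → stock rod 3 (new)  [load 200/375]
  50 → stock rod 2  [load 325/375]
  50 → stock rod 2  [load 375/375]
  100 → stock rod 3  [load 300/375]
  225 → stock rod 4 (new)  [load 225/375]
  75 → stock rod 3  [load 375/375]
  200 → stock rod 5 (new)  [load 200/375]
  25 → stock rod 1  [load 375/375]
  75 → stock rod 4  [load 300/375]
  125 → stock rod 5  [load 325/375]
5 stock rods opened.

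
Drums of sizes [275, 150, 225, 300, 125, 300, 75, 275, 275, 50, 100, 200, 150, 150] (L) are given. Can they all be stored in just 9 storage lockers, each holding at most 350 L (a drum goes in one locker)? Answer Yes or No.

Yes

A valid assignment using 9 storage lockers:
  locker 1: 300 + 50 = 350
  locker 2: 300 = 300
  locker 3: 275 + 75 = 350
  locker 4: 275 = 275
  locker 5: 275 = 275
  locker 6: 225 + 125 = 350
  locker 7: 200 + 150 = 350
  locker 8: 150 + 150 = 300
  locker 9: 100 = 100
Every load is within 350 L, so 9 storage lockers suffice.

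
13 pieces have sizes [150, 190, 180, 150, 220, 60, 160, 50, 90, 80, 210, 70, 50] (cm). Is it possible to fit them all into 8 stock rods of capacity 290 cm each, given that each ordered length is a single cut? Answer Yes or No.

Yes

A valid assignment using 7 stock rods:
  stock rod 1: 220 + 70 = 290
  stock rod 2: 210 + 80 = 290
  stock rod 3: 190 + 90 = 280
  stock rod 4: 180 + 60 + 50 = 290
  stock rod 5: 160 + 50 = 210
  stock rod 6: 150 = 150
  stock rod 7: 150 = 150
That uses only 7 ≤ 8, so 8 stock rods are enough.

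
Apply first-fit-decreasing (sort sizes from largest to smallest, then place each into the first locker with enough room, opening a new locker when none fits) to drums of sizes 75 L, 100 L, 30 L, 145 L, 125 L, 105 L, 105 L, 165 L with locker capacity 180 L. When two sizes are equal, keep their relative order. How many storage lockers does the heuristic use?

6

Sorted descending: 165, 145, 125, 105, 105, 100, 75, 30.
  165 → locker 1 (new)  [load 165/180]
  145 → locker 2 (new)  [load 145/180]
  125 → locker 3 (new)  [load 125/180]
  105 → locker 4 (new)  [load 105/180]
  105 → locker 5 (new)  [load 105/180]
  100 → locker 6 (new)  [load 100/180]
  75 → locker 4  [load 180/180]
  30 → locker 2  [load 175/180]
6 storage lockers opened.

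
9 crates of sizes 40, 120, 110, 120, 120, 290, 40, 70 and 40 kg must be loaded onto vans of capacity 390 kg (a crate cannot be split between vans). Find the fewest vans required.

3

Total = 290 + 120 + 120 + 120 + 110 + 70 + 40 + 40 + 40 = 950 kg.
Lower bound: ⌈950/390⌉ = 3 vans.
A packing using 3 vans:
  van 1: 290 + 70 = 360
  van 2: 120 + 120 + 120 = 360
  van 3: 110 + 40 + 40 + 40 = 230
This matches the lower bound, so 3 is optimal.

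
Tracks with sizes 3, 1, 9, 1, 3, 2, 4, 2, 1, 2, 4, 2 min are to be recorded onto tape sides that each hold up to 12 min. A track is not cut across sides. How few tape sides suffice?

3

Total = 9 + 4 + 4 + 3 + 3 + 2 + 2 + 2 + 2 + 1 + 1 + 1 = 34 min.
Lower bound: ⌈34/12⌉ = 3 tape sides.
A packing using 3 tape sides:
  side 1: 9 + 3 = 12
  side 2: 4 + 4 + 3 + 1 = 12
  side 3: 2 + 2 + 2 + 2 + 1 + 1 = 10
This matches the lower bound, so 3 is optimal.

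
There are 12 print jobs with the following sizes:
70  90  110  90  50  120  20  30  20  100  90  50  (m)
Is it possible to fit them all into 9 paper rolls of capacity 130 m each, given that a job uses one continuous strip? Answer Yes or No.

Yes

A valid assignment using 8 paper rolls:
  roll 1: 120 = 120
  roll 2: 110 + 20 = 130
  roll 3: 100 + 30 = 130
  roll 4: 90 + 20 = 110
  roll 5: 90 = 90
  roll 6: 90 = 90
  roll 7: 70 + 50 = 120
  roll 8: 50 = 50
That uses only 8 ≤ 9, so 9 paper rolls are enough.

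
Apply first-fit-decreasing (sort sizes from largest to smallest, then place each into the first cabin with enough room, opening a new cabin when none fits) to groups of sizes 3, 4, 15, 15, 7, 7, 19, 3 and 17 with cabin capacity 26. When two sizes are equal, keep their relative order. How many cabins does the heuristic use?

4

Sorted descending: 19, 17, 15, 15, 7, 7, 4, 3, 3.
  19 → cabin 1 (new)  [load 19/26]
  17 → cabin 2 (new)  [load 17/26]
  15 → cabin 3 (new)  [load 15/26]
  15 → cabin 4 (new)  [load 15/26]
  7 → cabin 1  [load 26/26]
  7 → cabin 2  [load 24/26]
  4 → cabin 3  [load 19/26]
  3 → cabin 3  [load 22/26]
  3 → cabin 3  [load 25/26]
4 cabins opened.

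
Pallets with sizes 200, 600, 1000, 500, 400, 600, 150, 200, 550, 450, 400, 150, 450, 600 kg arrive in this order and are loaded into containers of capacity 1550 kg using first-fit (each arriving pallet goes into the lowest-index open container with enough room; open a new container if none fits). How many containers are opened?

5

  200 → container 1 (new)  [load 200/1550]
  600 → container 1  [load 800/1550]
  1000 → container 2 (new)  [load 1000/1550]
  500 → container 1  [load 1300/1550]
  400 → container 2  [load 1400/1550]
  600 → container 3 (new)  [load 600/1550]
  150 → container 1  [load 1450/1550]
  200 → container 3  [load 800/1550]
  550 → container 3  [load 1350/1550]
  450 → container 4 (new)  [load 450/1550]
  400 → container 4  [load 850/1550]
  150 → container 2  [load 1550/1550]
  450 → container 4  [load 1300/1550]
  600 → container 5 (new)  [load 600/1550]
5 containers opened.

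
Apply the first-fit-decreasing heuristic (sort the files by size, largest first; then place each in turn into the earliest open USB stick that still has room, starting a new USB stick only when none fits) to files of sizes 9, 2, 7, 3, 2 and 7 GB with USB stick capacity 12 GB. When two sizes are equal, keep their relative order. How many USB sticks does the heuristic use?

3

Sorted descending: 9, 7, 7, 3, 2, 2.
  9 → USB stick 1 (new)  [load 9/12]
  7 → USB stick 2 (new)  [load 7/12]
  7 → USB stick 3 (new)  [load 7/12]
  3 → USB stick 1  [load 12/12]
  2 → USB stick 2  [load 9/12]
  2 → USB stick 2  [load 11/12]
3 USB sticks opened.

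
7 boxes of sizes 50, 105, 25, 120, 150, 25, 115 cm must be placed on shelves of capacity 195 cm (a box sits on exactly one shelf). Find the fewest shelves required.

Total = 150 + 120 + 115 + 105 + 50 + 25 + 25 = 590 cm.
Lower bound: ⌈590/195⌉ = 4 shelves.
A packing using 4 shelves:
  shelf 1: 150 + 25 = 175
  shelf 2: 120 + 50 + 25 = 195
  shelf 3: 115 = 115
  shelf 4: 105 = 105
This matches the lower bound, so 4 is optimal.

4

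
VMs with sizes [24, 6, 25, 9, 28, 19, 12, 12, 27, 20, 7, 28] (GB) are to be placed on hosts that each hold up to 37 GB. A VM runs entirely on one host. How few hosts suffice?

7

Total = 28 + 28 + 27 + 25 + 24 + 20 + 19 + 12 + 12 + 9 + 7 + 6 = 217 GB.
Lower bound: ⌈217/37⌉ = 6 hosts.
Also, 7 VMs each exceed 37/2 GB, and no two of those can share a host, so at least 7 hosts are needed.
A packing using 7 hosts:
  host 1: 28 + 9 = 37
  host 2: 28 + 7 = 35
  host 3: 27 + 6 = 33
  host 4: 25 + 12 = 37
  host 5: 24 + 12 = 36
  host 6: 20 = 20
  host 7: 19 = 19
This matches the lower bound, so 7 is optimal.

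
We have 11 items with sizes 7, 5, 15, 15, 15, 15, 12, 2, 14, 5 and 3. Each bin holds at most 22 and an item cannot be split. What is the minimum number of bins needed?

6

Total = 15 + 15 + 15 + 15 + 14 + 12 + 7 + 5 + 5 + 3 + 2 = 108.
Lower bound: ⌈108/22⌉ = 5 bins.
Also, 6 items each exceed 11, and no two of those can share a bin, so at least 6 bins are needed.
A packing using 6 bins:
  bin 1: 15 + 7 = 22
  bin 2: 15 + 5 + 2 = 22
  bin 3: 15 + 5 = 20
  bin 4: 15 + 3 = 18
  bin 5: 14 = 14
  bin 6: 12 = 12
This matches the lower bound, so 6 is optimal.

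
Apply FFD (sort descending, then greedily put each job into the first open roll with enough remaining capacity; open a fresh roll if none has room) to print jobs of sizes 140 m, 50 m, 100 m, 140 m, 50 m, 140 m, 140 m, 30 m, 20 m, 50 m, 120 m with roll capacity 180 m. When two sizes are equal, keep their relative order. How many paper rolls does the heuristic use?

Sorted descending: 140, 140, 140, 140, 120, 100, 50, 50, 50, 30, 20.
  140 → roll 1 (new)  [load 140/180]
  140 → roll 2 (new)  [load 140/180]
  140 → roll 3 (new)  [load 140/180]
  140 → roll 4 (new)  [load 140/180]
  120 → roll 5 (new)  [load 120/180]
  100 → roll 6 (new)  [load 100/180]
  50 → roll 5  [load 170/180]
  50 → roll 6  [load 150/180]
  50 → roll 7 (new)  [load 50/180]
  30 → roll 1  [load 170/180]
  20 → roll 2  [load 160/180]
7 paper rolls opened.

7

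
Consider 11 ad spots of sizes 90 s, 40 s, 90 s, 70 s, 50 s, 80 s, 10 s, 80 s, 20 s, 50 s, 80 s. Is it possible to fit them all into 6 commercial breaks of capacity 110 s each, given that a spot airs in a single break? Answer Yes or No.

Total = 660 s; ⌈660/110⌉ = 6.
The bound of 6 does not rule out 6, but exhaustive search shows no assignment into 6 commercial breaks of capacity 110 s exists — the minimum is 7.

No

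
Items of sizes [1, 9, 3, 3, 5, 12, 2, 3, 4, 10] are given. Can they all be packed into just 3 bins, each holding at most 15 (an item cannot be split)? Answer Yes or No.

Total = 52; ⌈52/15⌉ = 4.
At least 4 bins are required, but only 3 are allowed.

No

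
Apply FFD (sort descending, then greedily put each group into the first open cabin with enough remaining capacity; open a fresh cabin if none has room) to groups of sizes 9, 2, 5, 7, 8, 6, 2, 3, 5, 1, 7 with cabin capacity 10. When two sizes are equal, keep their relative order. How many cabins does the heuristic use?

6

Sorted descending: 9, 8, 7, 7, 6, 5, 5, 3, 2, 2, 1.
  9 → cabin 1 (new)  [load 9/10]
  8 → cabin 2 (new)  [load 8/10]
  7 → cabin 3 (new)  [load 7/10]
  7 → cabin 4 (new)  [load 7/10]
  6 → cabin 5 (new)  [load 6/10]
  5 → cabin 6 (new)  [load 5/10]
  5 → cabin 6  [load 10/10]
  3 → cabin 3  [load 10/10]
  2 → cabin 2  [load 10/10]
  2 → cabin 4  [load 9/10]
  1 → cabin 1  [load 10/10]
6 cabins opened.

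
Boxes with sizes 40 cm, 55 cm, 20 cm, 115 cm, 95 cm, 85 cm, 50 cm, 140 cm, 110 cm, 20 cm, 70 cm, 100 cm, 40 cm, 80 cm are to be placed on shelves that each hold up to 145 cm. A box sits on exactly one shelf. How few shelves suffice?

8

Total = 140 + 115 + 110 + 100 + 95 + 85 + 80 + 70 + 55 + 50 + 40 + 40 + 20 + 20 = 1020 cm.
Lower bound: ⌈1020/145⌉ = 8 shelves.
A packing using 8 shelves:
  shelf 1: 140 = 140
  shelf 2: 115 + 20 = 135
  shelf 3: 110 + 20 = 130
  shelf 4: 100 + 40 = 140
  shelf 5: 95 + 50 = 145
  shelf 6: 85 + 55 = 140
  shelf 7: 80 + 40 = 120
  shelf 8: 70 = 70
This matches the lower bound, so 8 is optimal.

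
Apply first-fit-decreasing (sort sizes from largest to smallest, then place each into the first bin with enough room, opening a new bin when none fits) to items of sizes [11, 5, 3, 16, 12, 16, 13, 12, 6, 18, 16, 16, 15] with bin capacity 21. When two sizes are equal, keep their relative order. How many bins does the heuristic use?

Sorted descending: 18, 16, 16, 16, 16, 15, 13, 12, 12, 11, 6, 5, 3.
  18 → bin 1 (new)  [load 18/21]
  16 → bin 2 (new)  [load 16/21]
  16 → bin 3 (new)  [load 16/21]
  16 → bin 4 (new)  [load 16/21]
  16 → bin 5 (new)  [load 16/21]
  15 → bin 6 (new)  [load 15/21]
  13 → bin 7 (new)  [load 13/21]
  12 → bin 8 (new)  [load 12/21]
  12 → bin 9 (new)  [load 12/21]
  11 → bin 10 (new)  [load 11/21]
  6 → bin 6  [load 21/21]
  5 → bin 2  [load 21/21]
  3 → bin 1  [load 21/21]
10 bins opened.

10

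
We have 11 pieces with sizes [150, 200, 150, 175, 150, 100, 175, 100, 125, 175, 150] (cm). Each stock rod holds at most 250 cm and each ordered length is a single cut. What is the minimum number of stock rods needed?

Total = 200 + 175 + 175 + 175 + 150 + 150 + 150 + 150 + 125 + 100 + 100 = 1650 cm.
Lower bound: ⌈1650/250⌉ = 7 stock rods.
Also, 8 pieces each exceed 125 cm, and no two of those can share a stock rod, so at least 8 stock rods are needed.
A packing using 9 stock rods:
  stock rod 1: 200 = 200
  stock rod 2: 175 = 175
  stock rod 3: 175 = 175
  stock rod 4: 175 = 175
  stock rod 5: 150 + 100 = 250
  stock rod 6: 150 + 100 = 250
  stock rod 7: 150 = 150
  stock rod 8: 150 = 150
  stock rod 9: 125 = 125
No arrangement into 8 stock rods stays within capacity, so 9 is optimal.

9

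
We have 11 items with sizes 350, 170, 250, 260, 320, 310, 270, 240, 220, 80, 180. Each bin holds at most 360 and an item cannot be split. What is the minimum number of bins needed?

9

Total = 350 + 320 + 310 + 270 + 260 + 250 + 240 + 220 + 180 + 170 + 80 = 2650.
Lower bound: ⌈2650/360⌉ = 8 bins.
A packing using 9 bins:
  bin 1: 350 = 350
  bin 2: 320 = 320
  bin 3: 310 = 310
  bin 4: 270 + 80 = 350
  bin 5: 260 = 260
  bin 6: 250 = 250
  bin 7: 240 = 240
  bin 8: 220 = 220
  bin 9: 180 + 170 = 350
No arrangement into 8 bins stays within capacity, so 9 is optimal.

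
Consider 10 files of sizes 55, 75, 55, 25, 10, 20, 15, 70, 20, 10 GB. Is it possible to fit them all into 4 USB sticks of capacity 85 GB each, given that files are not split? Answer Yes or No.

No

Total = 355 GB; ⌈355/85⌉ = 5.
At least 5 USB sticks are required, but only 4 are allowed.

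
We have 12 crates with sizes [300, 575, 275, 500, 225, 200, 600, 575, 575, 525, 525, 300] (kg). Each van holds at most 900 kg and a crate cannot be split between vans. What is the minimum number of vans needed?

Total = 600 + 575 + 575 + 575 + 525 + 525 + 500 + 300 + 300 + 275 + 225 + 200 = 5175 kg.
Lower bound: ⌈5175/900⌉ = 6 vans.
Also, 7 crates each exceed 450 kg, and no two of those can share a van, so at least 7 vans are needed.
A packing using 7 vans:
  van 1: 600 + 300 = 900
  van 2: 575 + 300 = 875
  van 3: 575 + 275 = 850
  van 4: 575 + 225 = 800
  van 5: 525 + 200 = 725
  van 6: 525 = 525
  van 7: 500 = 500
This matches the lower bound, so 7 is optimal.

7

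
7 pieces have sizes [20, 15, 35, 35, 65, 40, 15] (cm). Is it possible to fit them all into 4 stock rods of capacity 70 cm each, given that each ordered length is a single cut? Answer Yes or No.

Yes

A valid assignment using 4 stock rods:
  stock rod 1: 65 = 65
  stock rod 2: 40 + 20 = 60
  stock rod 3: 35 + 35 = 70
  stock rod 4: 15 + 15 = 30
Every load is within 70 cm, so 4 stock rods suffice.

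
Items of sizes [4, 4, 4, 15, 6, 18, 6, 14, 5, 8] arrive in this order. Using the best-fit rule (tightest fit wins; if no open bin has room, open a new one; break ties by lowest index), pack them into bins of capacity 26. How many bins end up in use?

4

  4 → bin 1 (new)  [load 4/26]
  4 → bin 1  [load 8/26]
  4 → bin 1  [load 12/26]
  15 → bin 2 (new)  [load 15/26]
  6 → bin 2  [load 21/26]
  18 → bin 3 (new)  [load 18/26]
  6 → bin 3  [load 24/26]
  14 → bin 1  [load 26/26]
  5 → bin 2  [load 26/26]
  8 → bin 4 (new)  [load 8/26]
4 bins opened.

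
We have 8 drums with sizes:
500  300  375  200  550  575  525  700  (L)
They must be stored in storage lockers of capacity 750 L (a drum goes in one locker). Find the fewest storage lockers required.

6

Total = 700 + 575 + 550 + 525 + 500 + 375 + 300 + 200 = 3725 L.
Lower bound: ⌈3725/750⌉ = 5 storage lockers.
A packing using 6 storage lockers:
  locker 1: 700 = 700
  locker 2: 575 = 575
  locker 3: 550 + 200 = 750
  locker 4: 525 = 525
  locker 5: 500 = 500
  locker 6: 375 + 300 = 675
No arrangement into 5 storage lockers stays within capacity, so 6 is optimal.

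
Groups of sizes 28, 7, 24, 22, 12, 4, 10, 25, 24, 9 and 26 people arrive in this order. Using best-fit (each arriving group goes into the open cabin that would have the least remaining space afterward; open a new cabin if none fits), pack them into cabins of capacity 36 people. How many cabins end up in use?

  28 → cabin 1 (new)  [load 28/36]
  7 → cabin 1  [load 35/36]
  24 → cabin 2 (new)  [load 24/36]
  22 → cabin 3 (new)  [load 22/36]
  12 → cabin 2  [load 36/36]
  4 → cabin 3  [load 26/36]
  10 → cabin 3  [load 36/36]
  25 → cabin 4 (new)  [load 25/36]
  24 → cabin 5 (new)  [load 24/36]
  9 → cabin 4  [load 34/36]
  26 → cabin 6 (new)  [load 26/36]
6 cabins opened.

6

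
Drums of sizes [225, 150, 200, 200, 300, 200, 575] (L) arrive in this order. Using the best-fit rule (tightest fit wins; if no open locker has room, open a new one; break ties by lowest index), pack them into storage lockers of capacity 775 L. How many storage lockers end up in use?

  225 → locker 1 (new)  [load 225/775]
  150 → locker 1  [load 375/775]
  200 → locker 1  [load 575/775]
  200 → locker 1  [load 775/775]
  300 → locker 2 (new)  [load 300/775]
  200 → locker 2  [load 500/775]
  575 → locker 3 (new)  [load 575/775]
3 storage lockers opened.

3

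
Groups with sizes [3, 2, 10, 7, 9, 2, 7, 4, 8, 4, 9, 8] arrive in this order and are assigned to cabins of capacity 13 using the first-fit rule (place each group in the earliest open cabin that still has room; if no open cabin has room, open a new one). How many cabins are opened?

7

  3 → cabin 1 (new)  [load 3/13]
  2 → cabin 1  [load 5/13]
  10 → cabin 2 (new)  [load 10/13]
  7 → cabin 1  [load 12/13]
  9 → cabin 3 (new)  [load 9/13]
  2 → cabin 2  [load 12/13]
  7 → cabin 4 (new)  [load 7/13]
  4 → cabin 3  [load 13/13]
  8 → cabin 5 (new)  [load 8/13]
  4 → cabin 4  [load 11/13]
  9 → cabin 6 (new)  [load 9/13]
  8 → cabin 7 (new)  [load 8/13]
7 cabins opened.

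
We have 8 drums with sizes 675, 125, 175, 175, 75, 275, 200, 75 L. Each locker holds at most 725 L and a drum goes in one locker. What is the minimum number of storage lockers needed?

Total = 675 + 275 + 200 + 175 + 175 + 125 + 75 + 75 = 1775 L.
Lower bound: ⌈1775/725⌉ = 3 storage lockers.
A packing using 3 storage lockers:
  locker 1: 675 = 675
  locker 2: 275 + 200 + 175 + 75 = 725
  locker 3: 175 + 125 + 75 = 375
This matches the lower bound, so 3 is optimal.

3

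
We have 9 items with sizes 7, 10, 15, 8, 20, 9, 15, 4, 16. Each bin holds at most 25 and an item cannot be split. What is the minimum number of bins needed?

Total = 20 + 16 + 15 + 15 + 10 + 9 + 8 + 7 + 4 = 104.
Lower bound: ⌈104/25⌉ = 5 bins.
A packing using 5 bins:
  bin 1: 20 + 4 = 24
  bin 2: 16 + 9 = 25
  bin 3: 15 + 10 = 25
  bin 4: 15 + 8 = 23
  bin 5: 7 = 7
This matches the lower bound, so 5 is optimal.

5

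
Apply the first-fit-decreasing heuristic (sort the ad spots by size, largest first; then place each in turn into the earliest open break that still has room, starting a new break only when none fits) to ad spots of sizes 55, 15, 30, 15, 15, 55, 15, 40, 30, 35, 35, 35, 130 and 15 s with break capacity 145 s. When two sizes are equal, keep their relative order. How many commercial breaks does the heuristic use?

Sorted descending: 130, 55, 55, 40, 35, 35, 35, 30, 30, 15, 15, 15, 15, 15.
  130 → break 1 (new)  [load 130/145]
  55 → break 2 (new)  [load 55/145]
  55 → break 2  [load 110/145]
  40 → break 3 (new)  [load 40/145]
  35 → break 2  [load 145/145]
  35 → break 3  [load 75/145]
  35 → break 3  [load 110/145]
  30 → break 3  [load 140/145]
  30 → break 4 (new)  [load 30/145]
  15 → break 1  [load 145/145]
  15 → break 4  [load 45/145]
  15 → break 4  [load 60/145]
  15 → break 4  [load 75/145]
  15 → break 4  [load 90/145]
4 commercial breaks opened.

4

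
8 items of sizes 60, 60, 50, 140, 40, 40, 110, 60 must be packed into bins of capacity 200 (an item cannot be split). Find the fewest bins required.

Total = 140 + 110 + 60 + 60 + 60 + 50 + 40 + 40 = 560.
Lower bound: ⌈560/200⌉ = 3 bins.
A packing using 3 bins:
  bin 1: 140 + 60 = 200
  bin 2: 110 + 60 = 170
  bin 3: 60 + 50 + 40 + 40 = 190
This matches the lower bound, so 3 is optimal.

3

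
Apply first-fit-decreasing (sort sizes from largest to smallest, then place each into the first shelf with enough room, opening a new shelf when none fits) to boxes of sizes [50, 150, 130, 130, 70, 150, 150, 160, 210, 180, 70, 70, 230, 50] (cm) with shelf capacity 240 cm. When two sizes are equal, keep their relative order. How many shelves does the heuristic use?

Sorted descending: 230, 210, 180, 160, 150, 150, 150, 130, 130, 70, 70, 70, 50, 50.
  230 → shelf 1 (new)  [load 230/240]
  210 → shelf 2 (new)  [load 210/240]
  180 → shelf 3 (new)  [load 180/240]
  160 → shelf 4 (new)  [load 160/240]
  150 → shelf 5 (new)  [load 150/240]
  150 → shelf 6 (new)  [load 150/240]
  150 → shelf 7 (new)  [load 150/240]
  130 → shelf 8 (new)  [load 130/240]
  130 → shelf 9 (new)  [load 130/240]
  70 → shelf 4  [load 230/240]
  70 → shelf 5  [load 220/240]
  70 → shelf 6  [load 220/240]
  50 → shelf 3  [load 230/240]
  50 → shelf 7  [load 200/240]
9 shelves opened.

9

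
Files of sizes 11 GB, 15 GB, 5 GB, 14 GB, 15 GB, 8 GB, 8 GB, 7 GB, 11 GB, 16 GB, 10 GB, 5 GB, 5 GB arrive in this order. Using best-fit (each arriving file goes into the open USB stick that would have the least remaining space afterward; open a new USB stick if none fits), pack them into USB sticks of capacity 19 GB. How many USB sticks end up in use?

  11 → USB stick 1 (new)  [load 11/19]
  15 → USB stick 2 (new)  [load 15/19]
  5 → USB stick 1  [load 16/19]
  14 → USB stick 3 (new)  [load 14/19]
  15 → USB stick 4 (new)  [load 15/19]
  8 → USB stick 5 (new)  [load 8/19]
  8 → USB stick 5  [load 16/19]
  7 → USB stick 6 (new)  [load 7/19]
  11 → USB stick 6  [load 18/19]
  16 → USB stick 7 (new)  [load 16/19]
  10 → USB stick 8 (new)  [load 10/19]
  5 → USB stick 3  [load 19/19]
  5 → USB stick 8  [load 15/19]
8 USB sticks opened.

8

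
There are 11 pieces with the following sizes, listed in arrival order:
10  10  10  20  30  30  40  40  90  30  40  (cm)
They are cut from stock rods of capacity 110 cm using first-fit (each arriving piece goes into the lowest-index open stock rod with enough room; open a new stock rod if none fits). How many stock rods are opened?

4

  10 → stock rod 1 (new)  [load 10/110]
  10 → stock rod 1  [load 20/110]
  10 → stock rod 1  [load 30/110]
  20 → stock rod 1  [load 50/110]
  30 → stock rod 1  [load 80/110]
  30 → stock rod 1  [load 110/110]
  40 → stock rod 2 (new)  [load 40/110]
  40 → stock rod 2  [load 80/110]
  90 → stock rod 3 (new)  [load 90/110]
  30 → stock rod 2  [load 110/110]
  40 → stock rod 4 (new)  [load 40/110]
4 stock rods opened.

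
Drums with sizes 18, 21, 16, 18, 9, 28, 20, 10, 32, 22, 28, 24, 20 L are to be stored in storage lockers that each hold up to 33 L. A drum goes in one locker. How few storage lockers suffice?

Total = 32 + 28 + 28 + 24 + 22 + 21 + 20 + 20 + 18 + 18 + 16 + 10 + 9 = 266 L.
Lower bound: ⌈266/33⌉ = 9 storage lockers.
Also, 10 drums each exceed 33/2 L, and no two of those can share a locker, so at least 10 storage lockers are needed.
A packing using 11 storage lockers:
  locker 1: 32 = 32
  locker 2: 28 = 28
  locker 3: 28 = 28
  locker 4: 24 + 9 = 33
  locker 5: 22 + 10 = 32
  locker 6: 21 = 21
  locker 7: 20 = 20
  locker 8: 20 = 20
  locker 9: 18 = 18
  locker 10: 18 = 18
  locker 11: 16 = 16
No arrangement into 10 storage lockers stays within capacity, so 11 is optimal.

11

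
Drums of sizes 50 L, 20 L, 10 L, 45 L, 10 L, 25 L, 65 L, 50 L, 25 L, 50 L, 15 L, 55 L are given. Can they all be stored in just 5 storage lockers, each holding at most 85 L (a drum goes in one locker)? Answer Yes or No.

No

Total = 420 L; ⌈420/85⌉ = 5.
6 drums each exceed half the capacity and cannot share a locker, forcing at least 6 storage lockers.
At least 6 storage lockers are required, but only 5 are allowed.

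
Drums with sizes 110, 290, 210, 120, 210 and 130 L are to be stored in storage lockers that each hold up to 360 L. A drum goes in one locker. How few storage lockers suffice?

Total = 290 + 210 + 210 + 130 + 120 + 110 = 1070 L.
Lower bound: ⌈1070/360⌉ = 3 storage lockers.
A packing using 4 storage lockers:
  locker 1: 290 = 290
  locker 2: 210 + 130 = 340
  locker 3: 210 + 120 = 330
  locker 4: 110 = 110
No arrangement into 3 storage lockers stays within capacity, so 4 is optimal.

4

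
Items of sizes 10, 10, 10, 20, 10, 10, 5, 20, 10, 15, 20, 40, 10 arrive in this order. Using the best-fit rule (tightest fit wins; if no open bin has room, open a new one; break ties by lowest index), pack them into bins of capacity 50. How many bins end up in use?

4

  10 → bin 1 (new)  [load 10/50]
  10 → bin 1  [load 20/50]
  10 → bin 1  [load 30/50]
  20 → bin 1  [load 50/50]
  10 → bin 2 (new)  [load 10/50]
  10 → bin 2  [load 20/50]
  5 → bin 2  [load 25/50]
  20 → bin 2  [load 45/50]
  10 → bin 3 (new)  [load 10/50]
  15 → bin 3  [load 25/50]
  20 → bin 3  [load 45/50]
  40 → bin 4 (new)  [load 40/50]
  10 → bin 4  [load 50/50]
4 bins opened.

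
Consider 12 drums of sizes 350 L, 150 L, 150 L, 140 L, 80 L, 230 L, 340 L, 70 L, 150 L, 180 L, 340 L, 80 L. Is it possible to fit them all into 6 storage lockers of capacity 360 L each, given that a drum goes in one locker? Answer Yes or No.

No

Total = 2260 L; ⌈2260/360⌉ = 7.
At least 7 storage lockers are required, but only 6 are allowed.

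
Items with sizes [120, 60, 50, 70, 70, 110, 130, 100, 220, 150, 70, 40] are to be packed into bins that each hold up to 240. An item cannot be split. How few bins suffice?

Total = 220 + 150 + 130 + 120 + 110 + 100 + 70 + 70 + 70 + 60 + 50 + 40 = 1190.
Lower bound: ⌈1190/240⌉ = 5 bins.
A packing using 6 bins:
  bin 1: 220 = 220
  bin 2: 150 + 70 = 220
  bin 3: 130 + 110 = 240
  bin 4: 120 + 100 = 220
  bin 5: 70 + 70 + 60 + 40 = 240
  bin 6: 50 = 50
No arrangement into 5 bins stays within capacity, so 6 is optimal.

6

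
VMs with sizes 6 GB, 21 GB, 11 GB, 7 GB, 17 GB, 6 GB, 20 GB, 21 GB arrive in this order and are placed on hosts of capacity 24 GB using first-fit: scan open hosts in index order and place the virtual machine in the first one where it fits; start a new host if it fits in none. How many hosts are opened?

5

  6 → host 1 (new)  [load 6/24]
  21 → host 2 (new)  [load 21/24]
  11 → host 1  [load 17/24]
  7 → host 1  [load 24/24]
  17 → host 3 (new)  [load 17/24]
  6 → host 3  [load 23/24]
  20 → host 4 (new)  [load 20/24]
  21 → host 5 (new)  [load 21/24]
5 hosts opened.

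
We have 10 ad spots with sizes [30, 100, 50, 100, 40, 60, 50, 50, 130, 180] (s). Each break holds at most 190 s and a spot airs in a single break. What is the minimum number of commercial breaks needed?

Total = 180 + 130 + 100 + 100 + 60 + 50 + 50 + 50 + 40 + 30 = 790 s.
Lower bound: ⌈790/190⌉ = 5 commercial breaks.
A packing using 5 commercial breaks:
  break 1: 180 = 180
  break 2: 130 + 60 = 190
  break 3: 100 + 50 + 40 = 190
  break 4: 100 + 50 + 30 = 180
  break 5: 50 = 50
This matches the lower bound, so 5 is optimal.

5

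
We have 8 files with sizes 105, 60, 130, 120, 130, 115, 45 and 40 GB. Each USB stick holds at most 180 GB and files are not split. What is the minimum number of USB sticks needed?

Total = 130 + 130 + 120 + 115 + 105 + 60 + 45 + 40 = 745 GB.
Lower bound: ⌈745/180⌉ = 5 USB sticks.
A packing using 5 USB sticks:
  USB stick 1: 130 + 45 = 175
  USB stick 2: 130 + 40 = 170
  USB stick 3: 120 + 60 = 180
  USB stick 4: 115 = 115
  USB stick 5: 105 = 105
This matches the lower bound, so 5 is optimal.

5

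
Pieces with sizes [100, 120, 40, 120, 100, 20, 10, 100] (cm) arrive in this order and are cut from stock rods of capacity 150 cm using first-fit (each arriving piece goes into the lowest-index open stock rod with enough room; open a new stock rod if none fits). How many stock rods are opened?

5

  100 → stock rod 1 (new)  [load 100/150]
  120 → stock rod 2 (new)  [load 120/150]
  40 → stock rod 1  [load 140/150]
  120 → stock rod 3 (new)  [load 120/150]
  100 → stock rod 4 (new)  [load 100/150]
  20 → stock rod 2  [load 140/150]
  10 → stock rod 1  [load 150/150]
  100 → stock rod 5 (new)  [load 100/150]
5 stock rods opened.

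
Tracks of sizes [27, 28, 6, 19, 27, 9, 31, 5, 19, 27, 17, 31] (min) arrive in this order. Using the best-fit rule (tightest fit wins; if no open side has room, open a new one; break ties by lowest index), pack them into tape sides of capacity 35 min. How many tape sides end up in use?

9

  27 → side 1 (new)  [load 27/35]
  28 → side 2 (new)  [load 28/35]
  6 → side 2  [load 34/35]
  19 → side 3 (new)  [load 19/35]
  27 → side 4 (new)  [load 27/35]
  9 → side 3  [load 28/35]
  31 → side 5 (new)  [load 31/35]
  5 → side 3  [load 33/35]
  19 → side 6 (new)  [load 19/35]
  27 → side 7 (new)  [load 27/35]
  17 → side 8 (new)  [load 17/35]
  31 → side 9 (new)  [load 31/35]
9 tape sides opened.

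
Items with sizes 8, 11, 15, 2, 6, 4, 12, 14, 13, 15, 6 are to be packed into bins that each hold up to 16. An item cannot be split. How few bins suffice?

Total = 15 + 15 + 14 + 13 + 12 + 11 + 8 + 6 + 6 + 4 + 2 = 106.
Lower bound: ⌈106/16⌉ = 7 bins.
A packing using 8 bins:
  bin 1: 15 = 15
  bin 2: 15 = 15
  bin 3: 14 + 2 = 16
  bin 4: 13 = 13
  bin 5: 12 + 4 = 16
  bin 6: 11 = 11
  bin 7: 8 + 6 = 14
  bin 8: 6 = 6
No arrangement into 7 bins stays within capacity, so 8 is optimal.

8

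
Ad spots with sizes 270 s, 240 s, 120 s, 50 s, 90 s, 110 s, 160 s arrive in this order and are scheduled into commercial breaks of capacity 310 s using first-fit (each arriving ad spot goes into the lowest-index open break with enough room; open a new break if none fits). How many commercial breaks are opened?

4

  270 → break 1 (new)  [load 270/310]
  240 → break 2 (new)  [load 240/310]
  120 → break 3 (new)  [load 120/310]
  50 → break 2  [load 290/310]
  90 → break 3  [load 210/310]
  110 → break 4 (new)  [load 110/310]
  160 → break 4  [load 270/310]
4 commercial breaks opened.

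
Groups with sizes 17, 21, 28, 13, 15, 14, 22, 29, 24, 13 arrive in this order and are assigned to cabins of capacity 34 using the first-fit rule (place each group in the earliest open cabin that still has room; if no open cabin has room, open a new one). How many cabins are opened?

  17 → cabin 1 (new)  [load 17/34]
  21 → cabin 2 (new)  [load 21/34]
  28 → cabin 3 (new)  [load 28/34]
  13 → cabin 1  [load 30/34]
  15 → cabin 4 (new)  [load 15/34]
  14 → cabin 4  [load 29/34]
  22 → cabin 5 (new)  [load 22/34]
  29 → cabin 6 (new)  [load 29/34]
  24 → cabin 7 (new)  [load 24/34]
  13 → cabin 2  [load 34/34]
7 cabins opened.

7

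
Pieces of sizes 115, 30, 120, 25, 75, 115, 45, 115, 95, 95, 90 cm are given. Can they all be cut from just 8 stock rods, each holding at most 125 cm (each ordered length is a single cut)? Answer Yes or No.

Yes

A valid assignment using 8 stock rods:
  stock rod 1: 120 = 120
  stock rod 2: 115 = 115
  stock rod 3: 115 = 115
  stock rod 4: 115 = 115
  stock rod 5: 95 + 30 = 125
  stock rod 6: 95 + 25 = 120
  stock rod 7: 90 = 90
  stock rod 8: 75 + 45 = 120
Every load is within 125 cm, so 8 stock rods suffice.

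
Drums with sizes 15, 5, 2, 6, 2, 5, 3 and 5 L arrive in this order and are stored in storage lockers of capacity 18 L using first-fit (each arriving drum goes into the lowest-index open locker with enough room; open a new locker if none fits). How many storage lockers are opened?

  15 → locker 1 (new)  [load 15/18]
  5 → locker 2 (new)  [load 5/18]
  2 → locker 1  [load 17/18]
  6 → locker 2  [load 11/18]
  2 → locker 2  [load 13/18]
  5 → locker 2  [load 18/18]
  3 → locker 3 (new)  [load 3/18]
  5 → locker 3  [load 8/18]
3 storage lockers opened.

3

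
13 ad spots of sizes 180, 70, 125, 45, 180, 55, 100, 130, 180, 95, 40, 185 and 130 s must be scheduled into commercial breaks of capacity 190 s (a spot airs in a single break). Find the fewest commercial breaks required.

Total = 185 + 180 + 180 + 180 + 130 + 130 + 125 + 100 + 95 + 70 + 55 + 45 + 40 = 1515 s.
Lower bound: ⌈1515/190⌉ = 8 commercial breaks.
A packing using 9 commercial breaks:
  break 1: 185 = 185
  break 2: 180 = 180
  break 3: 180 = 180
  break 4: 180 = 180
  break 5: 130 + 55 = 185
  break 6: 130 + 45 = 175
  break 7: 125 + 40 = 165
  break 8: 100 + 70 = 170
  break 9: 95 = 95
No arrangement into 8 commercial breaks stays within capacity, so 9 is optimal.

9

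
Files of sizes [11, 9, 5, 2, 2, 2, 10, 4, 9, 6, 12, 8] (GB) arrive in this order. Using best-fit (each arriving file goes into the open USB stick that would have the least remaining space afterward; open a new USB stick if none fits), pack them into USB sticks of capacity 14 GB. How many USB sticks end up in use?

6

  11 → USB stick 1 (new)  [load 11/14]
  9 → USB stick 2 (new)  [load 9/14]
  5 → USB stick 2  [load 14/14]
  2 → USB stick 1  [load 13/14]
  2 → USB stick 3 (new)  [load 2/14]
  2 → USB stick 3  [load 4/14]
  10 → USB stick 3  [load 14/14]
  4 → USB stick 4 (new)  [load 4/14]
  9 → USB stick 4  [load 13/14]
  6 → USB stick 5 (new)  [load 6/14]
  12 → USB stick 6 (new)  [load 12/14]
  8 → USB stick 5  [load 14/14]
6 USB sticks opened.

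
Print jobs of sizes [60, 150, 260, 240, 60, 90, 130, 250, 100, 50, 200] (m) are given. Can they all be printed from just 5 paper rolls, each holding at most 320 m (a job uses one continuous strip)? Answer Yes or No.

Total = 1590 m; ⌈1590/320⌉ = 5.
The bound of 5 does not rule out 5, but exhaustive search shows no assignment into 5 paper rolls of capacity 320 m exists — the minimum is 6.

No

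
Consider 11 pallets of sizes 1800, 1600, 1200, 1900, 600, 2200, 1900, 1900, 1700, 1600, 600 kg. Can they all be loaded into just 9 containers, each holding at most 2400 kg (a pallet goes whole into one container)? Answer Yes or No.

A valid assignment using 9 containers:
  container 1: 2200 = 2200
  container 2: 1900 = 1900
  container 3: 1900 = 1900
  container 4: 1900 = 1900
  container 5: 1800 + 600 = 2400
  container 6: 1700 + 600 = 2300
  container 7: 1600 = 1600
  container 8: 1600 = 1600
  container 9: 1200 = 1200
Every load is within 2400 kg, so 9 containers suffice.

Yes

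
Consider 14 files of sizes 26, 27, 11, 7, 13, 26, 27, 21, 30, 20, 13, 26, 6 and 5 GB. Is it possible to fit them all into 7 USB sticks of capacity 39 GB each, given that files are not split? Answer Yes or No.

Total = 258 GB; ⌈258/39⌉ = 7.
8 files each exceed half the capacity and cannot share a USB stick, forcing at least 8 USB sticks.
At least 8 USB sticks are required, but only 7 are allowed.

No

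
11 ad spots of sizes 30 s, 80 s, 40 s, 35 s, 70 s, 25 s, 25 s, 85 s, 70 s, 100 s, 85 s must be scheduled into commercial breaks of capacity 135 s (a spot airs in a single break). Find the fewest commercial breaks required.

Total = 100 + 85 + 85 + 80 + 70 + 70 + 40 + 35 + 30 + 25 + 25 = 645 s.
Lower bound: ⌈645/135⌉ = 5 commercial breaks.
Also, 6 ad spots each exceed 135/2 s, and no two of those can share a break, so at least 6 commercial breaks are needed.
A packing using 6 commercial breaks:
  break 1: 100 + 35 = 135
  break 2: 85 + 40 = 125
  break 3: 85 + 30 = 115
  break 4: 80 + 25 + 25 = 130
  break 5: 70 = 70
  break 6: 70 = 70
This matches the lower bound, so 6 is optimal.

6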